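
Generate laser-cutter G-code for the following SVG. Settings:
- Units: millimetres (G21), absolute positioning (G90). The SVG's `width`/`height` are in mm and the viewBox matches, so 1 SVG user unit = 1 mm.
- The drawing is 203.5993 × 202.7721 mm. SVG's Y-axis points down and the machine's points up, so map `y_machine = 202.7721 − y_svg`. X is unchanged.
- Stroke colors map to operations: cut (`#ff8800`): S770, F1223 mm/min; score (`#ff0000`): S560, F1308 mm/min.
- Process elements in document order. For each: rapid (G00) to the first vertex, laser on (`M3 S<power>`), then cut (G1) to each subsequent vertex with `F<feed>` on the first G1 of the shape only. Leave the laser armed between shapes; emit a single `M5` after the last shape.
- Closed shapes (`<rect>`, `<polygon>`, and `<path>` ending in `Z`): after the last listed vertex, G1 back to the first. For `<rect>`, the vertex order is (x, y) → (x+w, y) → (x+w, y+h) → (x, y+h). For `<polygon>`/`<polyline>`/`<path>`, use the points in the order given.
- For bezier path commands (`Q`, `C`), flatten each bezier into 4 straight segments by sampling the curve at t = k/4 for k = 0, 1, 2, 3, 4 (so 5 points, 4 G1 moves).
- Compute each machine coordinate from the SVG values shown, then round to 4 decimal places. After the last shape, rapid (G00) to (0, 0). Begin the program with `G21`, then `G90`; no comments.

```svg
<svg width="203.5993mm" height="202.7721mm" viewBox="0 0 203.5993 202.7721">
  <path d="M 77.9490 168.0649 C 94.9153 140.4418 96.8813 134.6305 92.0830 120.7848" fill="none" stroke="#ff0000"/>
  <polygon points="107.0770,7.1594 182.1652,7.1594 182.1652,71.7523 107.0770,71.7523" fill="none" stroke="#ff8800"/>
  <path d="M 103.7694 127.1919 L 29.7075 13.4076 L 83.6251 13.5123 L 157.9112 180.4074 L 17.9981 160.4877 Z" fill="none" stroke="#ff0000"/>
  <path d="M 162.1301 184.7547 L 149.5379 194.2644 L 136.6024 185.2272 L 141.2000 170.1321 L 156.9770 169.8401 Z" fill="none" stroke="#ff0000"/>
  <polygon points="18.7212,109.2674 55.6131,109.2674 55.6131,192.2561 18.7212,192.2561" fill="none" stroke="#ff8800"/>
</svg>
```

G21
G90
G00 X77.9490 Y34.7072
M3 S560
G1 X87.9899 Y51.8012 F1308
G1 X93.1777 Y63.5138
G1 X94.2847 Y72.6431
G1 X92.0830 Y81.9873
G00 X107.0770 Y195.6127
M3 S770
G1 X182.1652 Y195.6127 F1223
G1 X182.1652 Y131.0198
G1 X107.0770 Y131.0198
G1 X107.0770 Y195.6127
G00 X103.7694 Y75.5802
M3 S560
G1 X29.7075 Y189.3645 F1308
G1 X83.6251 Y189.2598
G1 X157.9112 Y22.3647
G1 X17.9981 Y42.2844
G1 X103.7694 Y75.5802
G00 X162.1301 Y18.0174
M3 S560
G1 X149.5379 Y8.5077 F1308
G1 X136.6024 Y17.5449
G1 X141.2000 Y32.6400
G1 X156.9770 Y32.9320
G1 X162.1301 Y18.0174
G00 X18.7212 Y93.5047
M3 S770
G1 X55.6131 Y93.5047 F1223
G1 X55.6131 Y10.5160
G1 X18.7212 Y10.5160
G1 X18.7212 Y93.5047
M5
G00 X0.0000 Y0.0000

Since the viewBox matches the mm dimensions, user units are millimetres directly. The only transform is the Y-flip y_m = 202.7721 − y_svg.

Shape 1 is a cubic bezier drawn with `<path>`. Its stroke #ff0000 means score at S560, F1308. After flipping Y the toolpath is (77.9490,34.7072) → (87.9899,51.8012) → (93.1777,63.5138) → (94.2847,72.6431) → (92.0830,81.9873).

Shape 2 is a rectangle drawn with `<polygon>`. Its stroke #ff8800 means cut at S770, F1223. After flipping Y the toolpath is (107.0770,195.6127) → (182.1652,195.6127) → (182.1652,131.0198) → (107.0770,131.0198) → (107.0770,195.6127), returning to the start.

Shape 3 is a closed polygon drawn with `<path>`. Its stroke #ff0000 means score at S560, F1308. After flipping Y the toolpath is (103.7694,75.5802) → (29.7075,189.3645) → (83.6251,189.2598) → (157.9112,22.3647) → (17.9981,42.2844) → (103.7694,75.5802), returning to the start.

Shape 4 is a regular polygon drawn with `<path>`. Its stroke #ff0000 means score at S560, F1308. After flipping Y the toolpath is (162.1301,18.0174) → (149.5379,8.5077) → (136.6024,17.5449) → (141.2000,32.6400) → (156.9770,32.9320) → (162.1301,18.0174), returning to the start.

Shape 5 is a rectangle drawn with `<polygon>`. Its stroke #ff8800 means cut at S770, F1223. After flipping Y the toolpath is (18.7212,93.5047) → (55.6131,93.5047) → (55.6131,10.5160) → (18.7212,10.5160) → (18.7212,93.5047), returning to the start.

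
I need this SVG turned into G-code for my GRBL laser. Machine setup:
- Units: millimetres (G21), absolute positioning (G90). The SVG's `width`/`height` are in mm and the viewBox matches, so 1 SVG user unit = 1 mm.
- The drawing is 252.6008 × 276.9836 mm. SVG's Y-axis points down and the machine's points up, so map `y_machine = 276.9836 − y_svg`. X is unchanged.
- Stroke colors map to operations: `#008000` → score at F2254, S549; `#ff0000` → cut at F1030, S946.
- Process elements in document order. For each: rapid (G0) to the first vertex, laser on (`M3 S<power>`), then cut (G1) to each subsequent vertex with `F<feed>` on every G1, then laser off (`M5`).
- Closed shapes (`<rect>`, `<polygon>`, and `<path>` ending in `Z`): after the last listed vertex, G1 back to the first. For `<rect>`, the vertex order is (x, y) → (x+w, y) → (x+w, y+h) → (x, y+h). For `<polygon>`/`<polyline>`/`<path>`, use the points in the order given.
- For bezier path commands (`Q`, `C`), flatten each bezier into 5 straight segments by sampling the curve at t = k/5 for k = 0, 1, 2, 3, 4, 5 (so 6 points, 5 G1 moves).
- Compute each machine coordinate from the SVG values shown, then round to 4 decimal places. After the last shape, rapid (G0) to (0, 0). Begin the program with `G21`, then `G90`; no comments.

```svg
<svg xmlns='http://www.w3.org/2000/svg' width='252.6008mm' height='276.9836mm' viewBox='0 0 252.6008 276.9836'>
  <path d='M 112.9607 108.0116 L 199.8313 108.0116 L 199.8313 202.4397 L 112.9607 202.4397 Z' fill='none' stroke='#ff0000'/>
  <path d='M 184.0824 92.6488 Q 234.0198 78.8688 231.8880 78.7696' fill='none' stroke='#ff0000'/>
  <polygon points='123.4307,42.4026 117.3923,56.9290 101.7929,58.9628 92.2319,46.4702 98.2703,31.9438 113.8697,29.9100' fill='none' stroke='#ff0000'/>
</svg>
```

1 u = 1 mm; y_m = 276.9836 − y.

[1] `<path>` rectangle, #ff0000→cut S946 F1030: (112.9607,168.9720) → (199.8313,168.9720) → (199.8313,74.5439) → (112.9607,74.5439) → (112.9607,168.9720) (closed)

[2] `<path>` quadratic bezier, #ff0000→cut S946 F1030: (184.0824,184.3348) → (201.9746,189.2996) → (215.7012,193.1699) → (225.2624,195.9457) → (230.6580,197.6271) → (231.8880,198.2140)

[3] `<polygon>` regular polygon, #ff0000→cut S946 F1030: (123.4307,234.5810) → (117.3923,220.0546) → (101.7929,218.0208) → (92.2319,230.5134) → (98.2703,245.0398) → (113.8697,247.0736) → (123.4307,234.5810) (closed)

G21
G90
G0 X112.9607 Y168.9720
M3 S946
G1 X199.8313 Y168.9720 F1030
G1 X199.8313 Y74.5439 F1030
G1 X112.9607 Y74.5439 F1030
G1 X112.9607 Y168.9720 F1030
M5
G0 X184.0824 Y184.3348
M3 S946
G1 X201.9746 Y189.2996 F1030
G1 X215.7012 Y193.1699 F1030
G1 X225.2624 Y195.9457 F1030
G1 X230.6580 Y197.6271 F1030
G1 X231.8880 Y198.2140 F1030
M5
G0 X123.4307 Y234.5810
M3 S946
G1 X117.3923 Y220.0546 F1030
G1 X101.7929 Y218.0208 F1030
G1 X92.2319 Y230.5134 F1030
G1 X98.2703 Y245.0398 F1030
G1 X113.8697 Y247.0736 F1030
G1 X123.4307 Y234.5810 F1030
M5
G0 X0.0000 Y0.0000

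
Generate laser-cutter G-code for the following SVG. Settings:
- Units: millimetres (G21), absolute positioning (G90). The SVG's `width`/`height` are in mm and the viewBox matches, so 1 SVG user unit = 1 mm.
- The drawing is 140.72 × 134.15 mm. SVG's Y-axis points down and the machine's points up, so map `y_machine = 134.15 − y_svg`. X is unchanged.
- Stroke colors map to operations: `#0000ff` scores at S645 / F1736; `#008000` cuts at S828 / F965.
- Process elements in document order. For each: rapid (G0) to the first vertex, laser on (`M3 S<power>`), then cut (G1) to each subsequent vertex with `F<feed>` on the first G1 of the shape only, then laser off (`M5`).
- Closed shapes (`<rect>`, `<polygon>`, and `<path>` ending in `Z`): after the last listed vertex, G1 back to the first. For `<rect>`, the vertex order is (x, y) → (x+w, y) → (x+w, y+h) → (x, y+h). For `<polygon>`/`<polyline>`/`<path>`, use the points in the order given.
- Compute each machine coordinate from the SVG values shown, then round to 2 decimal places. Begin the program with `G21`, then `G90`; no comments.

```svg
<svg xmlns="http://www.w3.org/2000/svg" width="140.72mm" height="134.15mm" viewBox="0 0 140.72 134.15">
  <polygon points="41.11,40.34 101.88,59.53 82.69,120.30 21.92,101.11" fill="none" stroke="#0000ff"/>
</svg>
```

G21
G90
G0 X41.11 Y93.81
M3 S645
G1 X101.88 Y74.62 F1736
G1 X82.69 Y13.85
G1 X21.92 Y33.04
G1 X41.11 Y93.81
M5

1 u = 1 mm; y_m = 134.15 − y.

[1] `<polygon>` regular polygon, #0000ff→score S645 F1736: (41.11,93.81) → (101.88,74.62) → (82.69,13.85) → (21.92,33.04) → (41.11,93.81) (closed)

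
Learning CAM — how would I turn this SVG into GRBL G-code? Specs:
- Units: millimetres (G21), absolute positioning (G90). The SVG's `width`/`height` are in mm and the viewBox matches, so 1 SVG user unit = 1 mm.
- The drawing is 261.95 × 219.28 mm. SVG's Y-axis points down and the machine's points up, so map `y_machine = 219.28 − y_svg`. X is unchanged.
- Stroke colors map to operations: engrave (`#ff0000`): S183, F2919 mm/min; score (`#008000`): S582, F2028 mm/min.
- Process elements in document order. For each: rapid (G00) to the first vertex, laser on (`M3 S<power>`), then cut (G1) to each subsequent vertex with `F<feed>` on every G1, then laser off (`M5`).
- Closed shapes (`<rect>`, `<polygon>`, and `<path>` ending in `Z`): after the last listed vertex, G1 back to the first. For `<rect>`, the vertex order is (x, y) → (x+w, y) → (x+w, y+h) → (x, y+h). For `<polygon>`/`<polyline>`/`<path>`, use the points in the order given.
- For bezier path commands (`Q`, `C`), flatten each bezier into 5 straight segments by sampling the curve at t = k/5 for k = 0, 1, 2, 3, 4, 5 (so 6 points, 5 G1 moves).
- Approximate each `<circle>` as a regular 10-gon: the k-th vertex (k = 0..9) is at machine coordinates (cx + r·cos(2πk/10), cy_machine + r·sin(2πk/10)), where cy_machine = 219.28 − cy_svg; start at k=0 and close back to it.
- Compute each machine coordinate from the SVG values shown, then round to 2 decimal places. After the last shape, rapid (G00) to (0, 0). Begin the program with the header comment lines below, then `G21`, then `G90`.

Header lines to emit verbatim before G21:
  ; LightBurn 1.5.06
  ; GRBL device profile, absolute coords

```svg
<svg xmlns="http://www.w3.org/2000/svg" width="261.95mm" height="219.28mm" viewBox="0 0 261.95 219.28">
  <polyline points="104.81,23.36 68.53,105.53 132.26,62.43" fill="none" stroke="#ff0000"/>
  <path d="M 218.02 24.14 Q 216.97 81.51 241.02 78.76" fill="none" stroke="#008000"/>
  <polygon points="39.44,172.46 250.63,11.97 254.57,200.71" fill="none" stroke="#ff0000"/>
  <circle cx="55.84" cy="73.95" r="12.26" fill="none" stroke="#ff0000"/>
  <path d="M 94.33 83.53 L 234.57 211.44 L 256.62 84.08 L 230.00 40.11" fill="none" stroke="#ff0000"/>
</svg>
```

; LightBurn 1.5.06
; GRBL device profile, absolute coords
G21
G90
G00 X104.81 Y195.92
M3 S183
G1 X68.53 Y113.75 F2919
G1 X132.26 Y156.85 F2919
M5
G00 X218.02 Y195.14
M3 S582
G1 X218.60 Y174.60 F2028
G1 X221.20 Y158.86 F2028
G1 X225.80 Y147.94 F2028
G1 X232.40 Y141.82 F2028
G1 X241.02 Y140.52 F2028
M5
G00 X39.44 Y46.82
M3 S183
G1 X250.63 Y207.31 F2919
G1 X254.57 Y18.57 F2919
G1 X39.44 Y46.82 F2919
M5
G00 X68.10 Y145.33
M3 S183
G1 X65.76 Y152.54 F2919
G1 X59.63 Y156.99 F2919
G1 X52.05 Y156.99 F2919
G1 X45.92 Y152.54 F2919
G1 X43.58 Y145.33 F2919
G1 X45.92 Y138.12 F2919
G1 X52.05 Y133.67 F2919
G1 X59.63 Y133.67 F2919
G1 X65.76 Y138.12 F2919
G1 X68.10 Y145.33 F2919
M5
G00 X94.33 Y135.75
M3 S183
G1 X234.57 Y7.84 F2919
G1 X256.62 Y135.20 F2919
G1 X230.00 Y179.17 F2919
M5
G00 X0.00 Y0.00

Since the viewBox matches the mm dimensions, user units are millimetres directly. The only transform is the Y-flip y_m = 219.28 − y_svg.

Shape 1 is a open polyline drawn with `<polyline>`. Its stroke #ff0000 means engrave at S183, F2919. After flipping Y the toolpath is (104.81,195.92) → (68.53,113.75) → (132.26,156.85).

Shape 2 is a quadratic bezier drawn with `<path>`. Its stroke #008000 means score at S582, F2028. After flipping Y the toolpath is (218.02,195.14) → (218.60,174.60) → (221.20,158.86) → (225.80,147.94) → (232.40,141.82) → (241.02,140.52).

Shape 3 is a closed polygon drawn with `<polygon>`. Its stroke #ff0000 means engrave at S183, F2919. After flipping Y the toolpath is (39.44,46.82) → (250.63,207.31) → (254.57,18.57) → (39.44,46.82), returning to the start.

Shape 4 is a circle drawn with `<circle>`. Its stroke #ff0000 means engrave at S183, F2919. After flipping Y the toolpath is (68.10,145.33) → (65.76,152.54) → (59.63,156.99) → (52.05,156.99) → (45.92,152.54) → (43.58,145.33) → (45.92,138.12) → (52.05,133.67) → (59.63,133.67) → (65.76,138.12) → (68.10,145.33), returning to the start.

Shape 5 is a open polyline drawn with `<path>`. Its stroke #ff0000 means engrave at S183, F2919. After flipping Y the toolpath is (94.33,135.75) → (234.57,7.84) → (256.62,135.20) → (230.00,179.17).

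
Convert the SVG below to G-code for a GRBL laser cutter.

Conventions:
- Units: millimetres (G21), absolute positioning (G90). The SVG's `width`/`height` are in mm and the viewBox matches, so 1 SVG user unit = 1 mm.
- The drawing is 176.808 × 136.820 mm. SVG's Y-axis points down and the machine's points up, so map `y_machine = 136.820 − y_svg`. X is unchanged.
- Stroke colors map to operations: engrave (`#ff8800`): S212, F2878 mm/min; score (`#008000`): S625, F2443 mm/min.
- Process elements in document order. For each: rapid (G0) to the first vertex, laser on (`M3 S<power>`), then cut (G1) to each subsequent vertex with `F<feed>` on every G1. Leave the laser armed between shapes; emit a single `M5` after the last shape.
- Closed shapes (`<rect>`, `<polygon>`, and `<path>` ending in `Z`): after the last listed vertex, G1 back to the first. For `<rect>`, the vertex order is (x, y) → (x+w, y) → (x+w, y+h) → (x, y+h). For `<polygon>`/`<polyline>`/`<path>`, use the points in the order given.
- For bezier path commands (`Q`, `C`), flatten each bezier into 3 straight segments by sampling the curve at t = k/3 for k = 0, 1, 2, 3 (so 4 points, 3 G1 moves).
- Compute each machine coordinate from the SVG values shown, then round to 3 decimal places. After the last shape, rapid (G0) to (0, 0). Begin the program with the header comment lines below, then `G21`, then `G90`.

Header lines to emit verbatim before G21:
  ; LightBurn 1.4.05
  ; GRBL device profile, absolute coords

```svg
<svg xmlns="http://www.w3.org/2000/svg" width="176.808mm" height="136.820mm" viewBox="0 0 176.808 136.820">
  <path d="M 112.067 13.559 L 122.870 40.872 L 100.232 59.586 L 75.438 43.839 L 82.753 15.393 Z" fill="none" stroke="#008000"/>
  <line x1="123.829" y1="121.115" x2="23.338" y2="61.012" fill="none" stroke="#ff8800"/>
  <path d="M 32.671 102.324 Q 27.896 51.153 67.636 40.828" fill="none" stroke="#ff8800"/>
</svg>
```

; LightBurn 1.4.05
; GRBL device profile, absolute coords
G21
G90
G0 X112.067 Y123.261
M3 S625
G1 X122.870 Y95.948 F2443
G1 X100.232 Y77.234 F2443
G1 X75.438 Y92.981 F2443
G1 X82.753 Y121.427 F2443
G1 X112.067 Y123.261 F2443
G0 X123.829 Y15.705
M3 S212
G1 X23.338 Y75.808 F2878
G0 X32.671 Y34.496
M3 S212
G1 X34.434 Y64.072 F2878
G1 X46.089 Y84.570 F2878
G1 X67.636 Y95.992 F2878
M5
G0 X0.000 Y0.000

Since the viewBox matches the mm dimensions, user units are millimetres directly. The only transform is the Y-flip y_m = 136.820 − y_svg.

Shape 1 is a regular polygon drawn with `<path>`. Its stroke #008000 means score at S625, F2443. After flipping Y the toolpath is (112.067,123.261) → (122.870,95.948) → (100.232,77.234) → (75.438,92.981) → (82.753,121.427) → (112.067,123.261), returning to the start.

Shape 2 is a line segment drawn with `<line>`. Its stroke #ff8800 means engrave at S212, F2878. After flipping Y the toolpath is (123.829,15.705) → (23.338,75.808).

Shape 3 is a quadratic bezier drawn with `<path>`. Its stroke #ff8800 means engrave at S212, F2878. After flipping Y the toolpath is (32.671,34.496) → (34.434,64.072) → (46.089,84.570) → (67.636,95.992).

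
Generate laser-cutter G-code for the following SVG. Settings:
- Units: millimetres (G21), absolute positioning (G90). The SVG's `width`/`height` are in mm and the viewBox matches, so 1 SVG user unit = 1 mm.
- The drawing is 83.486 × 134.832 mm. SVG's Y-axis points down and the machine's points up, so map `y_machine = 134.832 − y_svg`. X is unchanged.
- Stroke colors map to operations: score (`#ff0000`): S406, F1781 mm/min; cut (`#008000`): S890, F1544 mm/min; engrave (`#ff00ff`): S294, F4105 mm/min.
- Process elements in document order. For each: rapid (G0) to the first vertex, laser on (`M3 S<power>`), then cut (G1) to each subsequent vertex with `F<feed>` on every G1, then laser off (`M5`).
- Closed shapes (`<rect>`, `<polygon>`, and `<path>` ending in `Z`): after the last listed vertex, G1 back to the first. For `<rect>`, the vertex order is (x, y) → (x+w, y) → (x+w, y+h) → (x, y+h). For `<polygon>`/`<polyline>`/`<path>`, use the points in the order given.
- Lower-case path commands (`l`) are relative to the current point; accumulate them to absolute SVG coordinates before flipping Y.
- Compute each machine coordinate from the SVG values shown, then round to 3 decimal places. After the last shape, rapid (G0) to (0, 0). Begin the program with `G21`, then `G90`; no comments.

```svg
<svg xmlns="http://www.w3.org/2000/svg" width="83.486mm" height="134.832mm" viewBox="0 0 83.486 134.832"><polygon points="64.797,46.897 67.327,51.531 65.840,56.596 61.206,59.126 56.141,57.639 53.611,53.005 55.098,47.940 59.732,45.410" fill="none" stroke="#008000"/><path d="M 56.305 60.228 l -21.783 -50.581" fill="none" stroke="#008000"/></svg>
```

Since the viewBox matches the mm dimensions, user units are millimetres directly. The only transform is the Y-flip y_m = 134.832 − y_svg.

Shape 1 is a regular polygon drawn with `<polygon>`. Its stroke #008000 means cut at S890, F1544. After flipping Y the toolpath is (64.797,87.935) → (67.327,83.301) → (65.840,78.236) → (61.206,75.706) → (56.141,77.193) → (53.611,81.827) → (55.098,86.892) → (59.732,89.422) → (64.797,87.935), returning to the start.

Shape 2 is a line segment drawn with `<path>`. Its stroke #008000 means cut at S890, F1544. After flipping Y the toolpath is (56.305,74.604) → (34.522,125.185).

G21
G90
G0 X64.797 Y87.935
M3 S890
G1 X67.327 Y83.301 F1544
G1 X65.840 Y78.236 F1544
G1 X61.206 Y75.706 F1544
G1 X56.141 Y77.193 F1544
G1 X53.611 Y81.827 F1544
G1 X55.098 Y86.892 F1544
G1 X59.732 Y89.422 F1544
G1 X64.797 Y87.935 F1544
M5
G0 X56.305 Y74.604
M3 S890
G1 X34.522 Y125.185 F1544
M5
G0 X0.000 Y0.000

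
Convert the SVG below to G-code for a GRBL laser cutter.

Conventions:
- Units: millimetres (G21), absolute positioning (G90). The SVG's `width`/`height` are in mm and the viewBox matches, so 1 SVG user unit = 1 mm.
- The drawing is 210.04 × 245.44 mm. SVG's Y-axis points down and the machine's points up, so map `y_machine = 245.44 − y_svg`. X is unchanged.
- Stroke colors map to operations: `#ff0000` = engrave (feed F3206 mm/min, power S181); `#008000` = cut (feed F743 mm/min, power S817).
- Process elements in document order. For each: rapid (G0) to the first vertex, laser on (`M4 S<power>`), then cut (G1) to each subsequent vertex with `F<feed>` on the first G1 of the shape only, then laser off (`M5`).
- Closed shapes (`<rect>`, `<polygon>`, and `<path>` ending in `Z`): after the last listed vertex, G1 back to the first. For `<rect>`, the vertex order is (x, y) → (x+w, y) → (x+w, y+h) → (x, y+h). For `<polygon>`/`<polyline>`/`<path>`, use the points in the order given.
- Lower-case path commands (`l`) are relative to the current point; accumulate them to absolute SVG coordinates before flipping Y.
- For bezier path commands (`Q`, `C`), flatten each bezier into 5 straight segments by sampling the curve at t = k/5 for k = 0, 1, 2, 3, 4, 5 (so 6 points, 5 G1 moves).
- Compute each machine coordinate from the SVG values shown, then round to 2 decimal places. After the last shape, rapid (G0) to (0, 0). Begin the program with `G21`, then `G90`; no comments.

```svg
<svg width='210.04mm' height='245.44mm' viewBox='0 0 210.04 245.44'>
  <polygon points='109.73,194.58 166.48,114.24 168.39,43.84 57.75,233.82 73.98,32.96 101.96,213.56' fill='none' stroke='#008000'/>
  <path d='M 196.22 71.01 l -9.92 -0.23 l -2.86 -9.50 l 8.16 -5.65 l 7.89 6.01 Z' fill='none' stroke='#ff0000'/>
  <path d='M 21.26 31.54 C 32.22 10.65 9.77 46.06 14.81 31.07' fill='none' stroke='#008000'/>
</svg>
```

G21
G90
G0 X109.73 Y50.86
M4 S817
G1 X166.48 Y131.20 F743
G1 X168.39 Y201.60
G1 X57.75 Y11.62
G1 X73.98 Y212.48
G1 X101.96 Y31.88
G1 X109.73 Y50.86
M5
G0 X196.22 Y174.43
M4 S181
G1 X186.30 Y174.66 F3206
G1 X183.44 Y184.16
G1 X191.60 Y189.81
G1 X199.49 Y183.80
G1 X196.22 Y174.43
M5
G0 X21.26 Y213.90
M4 S817
G1 X24.31 Y220.53 F743
G1 X22.27 Y218.77
G1 X18.06 Y213.75
G1 X14.60 Y210.57
G1 X14.81 Y214.37
M5
G0 X0.00 Y0.00

1 u = 1 mm; y_m = 245.44 − y.

[1] `<polygon>` closed polygon, #008000→cut S817 F743: (109.73,50.86) → (166.48,131.20) → (168.39,201.60) → (57.75,11.62) → (73.98,212.48) → (101.96,31.88) → (109.73,50.86) (closed)

[2] `<path>` regular polygon, #ff0000→engrave S181 F3206: (196.22,174.43) → (186.30,174.66) → (183.44,184.16) → (191.60,189.81) → (199.49,183.80) → (196.22,174.43) (closed)

[3] `<path>` cubic bezier, #008000→cut S817 F743: (21.26,213.90) → (24.31,220.53) → (22.27,218.77) → (18.06,213.75) → (14.60,210.57) → (14.81,214.37)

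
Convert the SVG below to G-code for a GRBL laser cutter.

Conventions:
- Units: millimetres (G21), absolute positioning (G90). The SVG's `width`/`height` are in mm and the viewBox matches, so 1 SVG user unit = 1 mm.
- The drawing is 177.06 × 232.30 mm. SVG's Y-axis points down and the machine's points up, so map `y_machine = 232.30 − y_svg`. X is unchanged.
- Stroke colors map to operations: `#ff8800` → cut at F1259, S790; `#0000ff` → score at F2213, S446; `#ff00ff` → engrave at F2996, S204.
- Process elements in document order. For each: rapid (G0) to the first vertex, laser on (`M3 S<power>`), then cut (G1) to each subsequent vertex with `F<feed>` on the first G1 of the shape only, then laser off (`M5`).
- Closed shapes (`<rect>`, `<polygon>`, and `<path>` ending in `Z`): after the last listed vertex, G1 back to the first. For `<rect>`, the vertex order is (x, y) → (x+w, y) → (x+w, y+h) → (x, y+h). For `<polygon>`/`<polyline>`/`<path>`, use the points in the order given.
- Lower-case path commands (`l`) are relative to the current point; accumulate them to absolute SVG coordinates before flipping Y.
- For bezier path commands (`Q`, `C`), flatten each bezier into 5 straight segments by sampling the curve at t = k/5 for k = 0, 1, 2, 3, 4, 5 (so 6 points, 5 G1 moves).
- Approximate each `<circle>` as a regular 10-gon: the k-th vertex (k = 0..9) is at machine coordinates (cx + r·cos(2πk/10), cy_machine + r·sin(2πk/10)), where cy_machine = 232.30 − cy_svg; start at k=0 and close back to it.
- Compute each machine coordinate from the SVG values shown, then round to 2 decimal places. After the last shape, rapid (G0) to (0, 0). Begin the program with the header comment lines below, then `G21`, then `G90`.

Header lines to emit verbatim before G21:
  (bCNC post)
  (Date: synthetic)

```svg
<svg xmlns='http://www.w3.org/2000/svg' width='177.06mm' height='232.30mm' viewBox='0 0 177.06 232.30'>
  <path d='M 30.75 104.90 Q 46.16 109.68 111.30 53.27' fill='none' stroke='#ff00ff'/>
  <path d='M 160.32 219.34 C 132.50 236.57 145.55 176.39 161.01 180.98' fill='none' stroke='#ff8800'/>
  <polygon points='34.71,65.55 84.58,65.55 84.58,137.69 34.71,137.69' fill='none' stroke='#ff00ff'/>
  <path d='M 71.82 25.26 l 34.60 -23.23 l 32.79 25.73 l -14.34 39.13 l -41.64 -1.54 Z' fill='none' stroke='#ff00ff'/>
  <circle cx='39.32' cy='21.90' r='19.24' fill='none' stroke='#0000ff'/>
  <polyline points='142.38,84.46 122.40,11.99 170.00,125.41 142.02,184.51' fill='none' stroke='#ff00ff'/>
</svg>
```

1 u = 1 mm; y_m = 232.30 − y.

[1] `<path>` quadratic bezier, #ff00ff→engrave S204 F2996: (30.75,127.40) → (38.90,127.94) → (51.03,133.37) → (67.14,143.69) → (87.23,158.91) → (111.30,179.03)

[2] `<path>` cubic bezier, #ff8800→cut S790 F1259: (160.32,12.96) → (148.22,10.77) → (144.09,20.34) → (146.08,34.84) → (152.33,47.44) → (161.01,51.32)

[3] `<polygon>` rectangle, #ff00ff→engrave S204 F2996: (34.71,166.75) → (84.58,166.75) → (84.58,94.61) → (34.71,94.61) → (34.71,166.75) (closed)

[4] `<path>` regular polygon, #ff00ff→engrave S204 F2996: (71.82,207.04) → (106.42,230.27) → (139.21,204.54) → (124.87,165.41) → (83.23,166.95) → (71.82,207.04) (closed)

[5] `<circle>` circle, #0000ff→score S446 F2213: (58.56,210.40) → (54.89,221.71) → (45.27,228.70) → (33.37,228.70) → (23.75,221.71) → (20.08,210.40) → (23.75,199.09) → (33.37,192.10) → (45.27,192.10) → (54.89,199.09) → (58.56,210.40) (closed)

[6] `<polyline>` open polyline, #ff00ff→engrave S204 F2996: (142.38,147.84) → (122.40,220.31) → (170.00,106.89) → (142.02,47.79)

(bCNC post)
(Date: synthetic)
G21
G90
G0 X30.75 Y127.40
M3 S204
G1 X38.90 Y127.94 F2996
G1 X51.03 Y133.37
G1 X67.14 Y143.69
G1 X87.23 Y158.91
G1 X111.30 Y179.03
M5
G0 X160.32 Y12.96
M3 S790
G1 X148.22 Y10.77 F1259
G1 X144.09 Y20.34
G1 X146.08 Y34.84
G1 X152.33 Y47.44
G1 X161.01 Y51.32
M5
G0 X34.71 Y166.75
M3 S204
G1 X84.58 Y166.75 F2996
G1 X84.58 Y94.61
G1 X34.71 Y94.61
G1 X34.71 Y166.75
M5
G0 X71.82 Y207.04
M3 S204
G1 X106.42 Y230.27 F2996
G1 X139.21 Y204.54
G1 X124.87 Y165.41
G1 X83.23 Y166.95
G1 X71.82 Y207.04
M5
G0 X58.56 Y210.40
M3 S446
G1 X54.89 Y221.71 F2213
G1 X45.27 Y228.70
G1 X33.37 Y228.70
G1 X23.75 Y221.71
G1 X20.08 Y210.40
G1 X23.75 Y199.09
G1 X33.37 Y192.10
G1 X45.27 Y192.10
G1 X54.89 Y199.09
G1 X58.56 Y210.40
M5
G0 X142.38 Y147.84
M3 S204
G1 X122.40 Y220.31 F2996
G1 X170.00 Y106.89
G1 X142.02 Y47.79
M5
G0 X0.00 Y0.00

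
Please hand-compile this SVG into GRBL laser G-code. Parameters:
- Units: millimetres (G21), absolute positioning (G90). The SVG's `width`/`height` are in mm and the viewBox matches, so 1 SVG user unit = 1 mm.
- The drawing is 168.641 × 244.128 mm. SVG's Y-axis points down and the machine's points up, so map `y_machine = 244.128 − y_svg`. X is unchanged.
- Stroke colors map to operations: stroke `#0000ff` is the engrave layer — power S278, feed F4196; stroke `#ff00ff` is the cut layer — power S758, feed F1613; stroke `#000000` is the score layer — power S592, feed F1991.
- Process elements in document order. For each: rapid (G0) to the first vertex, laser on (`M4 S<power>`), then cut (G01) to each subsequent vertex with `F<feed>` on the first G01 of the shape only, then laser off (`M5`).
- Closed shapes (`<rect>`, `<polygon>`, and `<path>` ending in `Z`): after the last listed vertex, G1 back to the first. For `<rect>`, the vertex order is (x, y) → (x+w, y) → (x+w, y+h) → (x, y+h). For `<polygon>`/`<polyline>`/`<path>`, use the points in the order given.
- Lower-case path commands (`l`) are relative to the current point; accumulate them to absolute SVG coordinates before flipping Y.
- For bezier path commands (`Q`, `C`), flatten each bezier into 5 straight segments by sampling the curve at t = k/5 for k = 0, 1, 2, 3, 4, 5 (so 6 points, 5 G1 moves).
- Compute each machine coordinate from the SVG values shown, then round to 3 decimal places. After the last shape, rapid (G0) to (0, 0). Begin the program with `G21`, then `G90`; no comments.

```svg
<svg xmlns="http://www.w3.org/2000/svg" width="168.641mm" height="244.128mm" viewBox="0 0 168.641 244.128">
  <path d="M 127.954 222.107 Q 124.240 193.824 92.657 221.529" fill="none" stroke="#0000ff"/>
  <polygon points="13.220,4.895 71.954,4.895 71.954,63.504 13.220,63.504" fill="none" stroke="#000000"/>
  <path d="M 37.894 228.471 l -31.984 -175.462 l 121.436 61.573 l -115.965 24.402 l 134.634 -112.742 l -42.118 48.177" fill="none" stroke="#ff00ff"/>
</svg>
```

viewBox `0 0 168.641 244.128` with mm width/height → 1 unit = 1 mm. Flip: y_m = 244.128 − y_svg.

**Shape 1** — `<path>` quadratic bezier, stroke `#0000ff` → engrave (S278, F4196). Control points (SVG): P0=(127.954,222.107), P1=(124.240,193.824), P2=(92.657,221.529); sampled at t=k/5. Machine vertices: (127.954,22.021) → (125.354,31.095) → (120.524,35.689) → (113.464,35.805) → (104.175,31.441) → (92.657,22.599). Open path.

**Shape 2** — `<polygon>` rectangle, stroke `#000000` → score (S592, F1991). Machine vertices: (13.220,239.233) → (71.954,239.233) → (71.954,180.624) → (13.220,180.624) → (13.220,239.233). Closed: final G1 returns to the first vertex.

**Shape 3** — `<path>` open polyline, stroke `#ff00ff` → cut (S758, F1613). Machine vertices: (37.894,15.657) → (5.910,191.119) → (127.346,129.546) → (11.381,105.144) → (146.015,217.886) → (103.897,169.709). Open path.

G21
G90
G0 X127.954 Y22.021
M4 S278
G01 X125.354 Y31.095 F4196
G01 X120.524 Y35.689
G01 X113.464 Y35.805
G01 X104.175 Y31.441
G01 X92.657 Y22.599
M5
G0 X13.220 Y239.233
M4 S592
G01 X71.954 Y239.233 F1991
G01 X71.954 Y180.624
G01 X13.220 Y180.624
G01 X13.220 Y239.233
M5
G0 X37.894 Y15.657
M4 S758
G01 X5.910 Y191.119 F1613
G01 X127.346 Y129.546
G01 X11.381 Y105.144
G01 X146.015 Y217.886
G01 X103.897 Y169.709
M5
G0 X0.000 Y0.000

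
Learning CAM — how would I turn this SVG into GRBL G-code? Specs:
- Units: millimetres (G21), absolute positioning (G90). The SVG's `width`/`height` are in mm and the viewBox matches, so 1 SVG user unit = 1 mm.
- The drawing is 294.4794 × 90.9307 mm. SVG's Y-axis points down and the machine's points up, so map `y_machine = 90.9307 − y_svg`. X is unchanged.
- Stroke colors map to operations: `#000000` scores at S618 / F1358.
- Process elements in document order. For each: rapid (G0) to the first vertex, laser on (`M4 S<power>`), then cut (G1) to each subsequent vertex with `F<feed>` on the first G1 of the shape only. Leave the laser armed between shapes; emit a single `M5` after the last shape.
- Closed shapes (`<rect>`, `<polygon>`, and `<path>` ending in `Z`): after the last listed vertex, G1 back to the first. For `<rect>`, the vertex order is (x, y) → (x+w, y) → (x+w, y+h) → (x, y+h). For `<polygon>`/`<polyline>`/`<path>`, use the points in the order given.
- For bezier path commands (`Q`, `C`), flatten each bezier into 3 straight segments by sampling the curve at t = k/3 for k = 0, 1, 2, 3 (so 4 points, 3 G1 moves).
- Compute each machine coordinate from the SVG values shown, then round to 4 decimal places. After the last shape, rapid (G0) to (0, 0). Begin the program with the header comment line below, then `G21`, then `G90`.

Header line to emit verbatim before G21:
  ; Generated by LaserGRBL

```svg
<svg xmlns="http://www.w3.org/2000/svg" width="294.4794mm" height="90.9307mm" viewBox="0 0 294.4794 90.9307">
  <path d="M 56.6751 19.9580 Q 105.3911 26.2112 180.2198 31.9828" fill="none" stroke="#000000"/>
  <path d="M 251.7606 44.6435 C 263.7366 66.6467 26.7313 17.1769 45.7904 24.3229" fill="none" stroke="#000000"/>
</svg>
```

1 u = 1 mm; y_m = 90.9307 − y.

[1] `<path>` quadratic bezier, #000000→score S618 F1358: (56.6751,70.9727) → (92.0538,66.8574) → (133.2354,62.8491) → (180.2198,58.9479)

[2] `<path>` cubic bezier, #000000→score S618 F1358: (251.7606,46.2872) → (199.4482,43.3643) → (93.3807,59.6259) → (45.7904,66.6078)

; Generated by LaserGRBL
G21
G90
G0 X56.6751 Y70.9727
M4 S618
G1 X92.0538 Y66.8574 F1358
G1 X133.2354 Y62.8491
G1 X180.2198 Y58.9479
G0 X251.7606 Y46.2872
M4 S618
G1 X199.4482 Y43.3643 F1358
G1 X93.3807 Y59.6259
G1 X45.7904 Y66.6078
M5
G0 X0.0000 Y0.0000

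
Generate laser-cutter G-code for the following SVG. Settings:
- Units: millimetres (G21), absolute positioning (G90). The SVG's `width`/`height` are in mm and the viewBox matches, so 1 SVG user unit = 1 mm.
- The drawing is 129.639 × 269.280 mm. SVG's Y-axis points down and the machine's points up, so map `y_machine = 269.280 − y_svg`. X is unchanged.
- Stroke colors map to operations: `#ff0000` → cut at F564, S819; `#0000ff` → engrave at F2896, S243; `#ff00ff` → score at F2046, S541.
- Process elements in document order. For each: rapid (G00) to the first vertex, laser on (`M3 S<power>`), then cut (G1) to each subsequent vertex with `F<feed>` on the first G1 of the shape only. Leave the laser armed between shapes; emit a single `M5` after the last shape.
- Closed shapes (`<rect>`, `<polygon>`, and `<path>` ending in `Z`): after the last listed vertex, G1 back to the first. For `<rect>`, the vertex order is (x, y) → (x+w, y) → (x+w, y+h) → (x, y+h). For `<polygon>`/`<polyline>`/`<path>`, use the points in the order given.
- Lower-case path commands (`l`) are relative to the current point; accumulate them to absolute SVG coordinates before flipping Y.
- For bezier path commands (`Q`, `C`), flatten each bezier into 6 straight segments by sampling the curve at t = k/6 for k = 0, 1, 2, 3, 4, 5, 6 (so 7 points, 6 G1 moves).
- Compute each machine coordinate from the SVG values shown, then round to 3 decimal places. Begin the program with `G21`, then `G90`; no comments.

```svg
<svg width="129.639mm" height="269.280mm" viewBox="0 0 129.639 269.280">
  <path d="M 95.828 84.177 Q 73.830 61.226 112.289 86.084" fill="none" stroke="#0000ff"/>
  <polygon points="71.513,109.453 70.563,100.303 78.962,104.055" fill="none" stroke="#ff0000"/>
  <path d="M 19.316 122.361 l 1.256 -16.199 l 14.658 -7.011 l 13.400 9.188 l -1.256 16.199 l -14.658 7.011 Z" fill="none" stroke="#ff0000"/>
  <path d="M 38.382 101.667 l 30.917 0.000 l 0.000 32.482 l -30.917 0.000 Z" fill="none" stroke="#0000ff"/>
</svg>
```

G21
G90
G00 X95.828 Y185.103
M3 S243
G1 X90.175 Y191.425 F2896
G1 X87.880 Y195.092
G1 X88.944 Y196.102
G1 X93.367 Y194.456
G1 X101.149 Y190.154
G1 X112.289 Y183.196
G00 X71.513 Y159.827
M3 S819
G1 X70.563 Y168.977 F564
G1 X78.962 Y165.225
G1 X71.513 Y159.827
G00 X19.316 Y146.919
M3 S819
G1 X20.572 Y163.118 F564
G1 X35.230 Y170.129
G1 X48.630 Y160.941
G1 X47.374 Y144.742
G1 X32.716 Y137.731
G1 X19.316 Y146.919
G00 X38.382 Y167.613
M3 S243
G1 X69.299 Y167.613 F2896
G1 X69.299 Y135.131
G1 X38.382 Y135.131
G1 X38.382 Y167.613
M5

viewBox `0 0 129.639 269.280` with mm width/height → 1 unit = 1 mm. Flip: y_m = 269.280 − y_svg.

**Shape 1** — `<path>` quadratic bezier, stroke `#0000ff` → engrave (S243, F2896). Control points (SVG): P0=(95.828,84.177), P1=(73.830,61.226), P2=(112.289,86.084); sampled at t=k/6. Machine vertices: (95.828,185.103) → (90.175,191.425) → (87.880,195.092) → (88.944,196.102) → (93.367,194.456) → (101.149,190.154) → (112.289,183.196). Open path.

**Shape 2** — `<polygon>` regular polygon, stroke `#ff0000` → cut (S819, F564). Machine vertices: (71.513,159.827) → (70.563,168.977) → (78.962,165.225) → (71.513,159.827). Closed: final G1 returns to the first vertex.

**Shape 3** — `<path>` regular polygon, stroke `#ff0000` → cut (S819, F564). Machine vertices: (19.316,146.919) → (20.572,163.118) → (35.230,170.129) → (48.630,160.941) → (47.374,144.742) → (32.716,137.731) → (19.316,146.919). Closed: final G1 returns to the first vertex.

**Shape 4** — `<path>` rectangle, stroke `#0000ff` → engrave (S243, F2896). Machine vertices: (38.382,167.613) → (69.299,167.613) → (69.299,135.131) → (38.382,135.131) → (38.382,167.613). Closed: final G1 returns to the first vertex.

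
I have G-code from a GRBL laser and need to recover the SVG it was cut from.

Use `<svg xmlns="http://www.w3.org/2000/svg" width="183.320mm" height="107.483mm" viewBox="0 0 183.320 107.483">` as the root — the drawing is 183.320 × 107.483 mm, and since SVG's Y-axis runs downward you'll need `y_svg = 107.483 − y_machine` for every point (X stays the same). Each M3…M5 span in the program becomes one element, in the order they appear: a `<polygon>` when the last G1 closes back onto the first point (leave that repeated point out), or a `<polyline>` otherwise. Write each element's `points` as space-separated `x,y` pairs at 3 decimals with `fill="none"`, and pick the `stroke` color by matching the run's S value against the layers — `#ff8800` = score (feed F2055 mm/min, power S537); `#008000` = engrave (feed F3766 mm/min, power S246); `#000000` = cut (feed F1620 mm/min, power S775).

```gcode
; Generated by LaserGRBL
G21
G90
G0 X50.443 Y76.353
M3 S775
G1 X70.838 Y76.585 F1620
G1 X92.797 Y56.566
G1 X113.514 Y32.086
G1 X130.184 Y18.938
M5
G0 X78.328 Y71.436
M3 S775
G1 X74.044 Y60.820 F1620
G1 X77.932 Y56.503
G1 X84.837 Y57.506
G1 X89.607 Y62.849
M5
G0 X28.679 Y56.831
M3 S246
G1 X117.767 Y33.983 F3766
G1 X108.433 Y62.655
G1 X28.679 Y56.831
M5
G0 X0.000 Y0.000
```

<svg xmlns="http://www.w3.org/2000/svg" width="183.320mm" height="107.483mm" viewBox="0 0 183.320 107.483">
  <polyline points="50.443,31.130 70.838,30.898 92.797,50.917 113.514,75.397 130.184,88.545" fill="none" stroke="#000000"/>
  <polyline points="78.328,36.047 74.044,46.663 77.932,50.980 84.837,49.977 89.607,44.634" fill="none" stroke="#000000"/>
  <polygon points="28.679,50.652 117.767,73.500 108.433,44.828" fill="none" stroke="#008000"/>
</svg>

Machine Y-up, SVG Y-down with viewBox height 107.483, so y_svg = 107.483 − y_machine; X carries over.

Run 1: the run's S775 means `#000000` (cut). The run is open, so emit a `<polyline>` with points (Y-flipped): 50.443,31.130 70.838,30.898 92.797,50.917 113.514,75.397 130.184,88.545.

Run 2: the run's S775 means `#000000` (cut). The run is open, so emit a `<polyline>` with points (Y-flipped): 78.328,36.047 74.044,46.663 77.932,50.980 84.837,49.977 89.607,44.634.

Run 3: the run's S246 means `#008000` (engrave). The run returns to its start, so emit a `<polygon>` with points (Y-flipped): 28.679,50.652 117.767,73.500 108.433,44.828.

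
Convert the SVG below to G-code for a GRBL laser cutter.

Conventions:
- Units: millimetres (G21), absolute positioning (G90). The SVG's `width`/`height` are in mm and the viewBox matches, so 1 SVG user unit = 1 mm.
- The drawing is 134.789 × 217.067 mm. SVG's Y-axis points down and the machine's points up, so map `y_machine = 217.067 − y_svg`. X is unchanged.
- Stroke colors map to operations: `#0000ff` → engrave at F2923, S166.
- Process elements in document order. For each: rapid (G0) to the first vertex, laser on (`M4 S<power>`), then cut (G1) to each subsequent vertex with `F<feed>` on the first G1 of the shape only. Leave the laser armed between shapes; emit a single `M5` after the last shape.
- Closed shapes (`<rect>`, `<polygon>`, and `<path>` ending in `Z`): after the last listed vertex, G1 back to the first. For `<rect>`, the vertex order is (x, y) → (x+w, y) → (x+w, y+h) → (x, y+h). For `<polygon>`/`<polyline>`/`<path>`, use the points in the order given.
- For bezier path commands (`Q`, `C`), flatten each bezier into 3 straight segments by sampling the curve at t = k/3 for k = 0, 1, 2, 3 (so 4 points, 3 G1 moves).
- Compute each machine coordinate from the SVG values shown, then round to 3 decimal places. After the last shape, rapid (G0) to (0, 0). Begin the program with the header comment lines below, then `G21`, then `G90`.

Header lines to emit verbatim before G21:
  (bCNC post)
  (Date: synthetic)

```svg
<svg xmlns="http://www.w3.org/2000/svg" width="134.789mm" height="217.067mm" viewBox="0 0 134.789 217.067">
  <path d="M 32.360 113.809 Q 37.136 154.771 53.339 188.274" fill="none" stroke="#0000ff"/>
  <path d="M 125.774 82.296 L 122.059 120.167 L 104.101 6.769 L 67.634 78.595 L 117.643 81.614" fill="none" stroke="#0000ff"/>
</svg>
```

Since the viewBox matches the mm dimensions, user units are millimetres directly. The only transform is the Y-flip y_m = 217.067 − y_svg.

Shape 1 is a quadratic bezier drawn with `<path>`. Its stroke #0000ff means engrave at S166, F2923. After flipping Y the toolpath is (32.360,103.258) → (36.814,76.779) → (43.807,51.957) → (53.339,28.793).

Shape 2 is a open polyline drawn with `<path>`. Its stroke #0000ff means engrave at S166, F2923. After flipping Y the toolpath is (125.774,134.771) → (122.059,96.900) → (104.101,210.298) → (67.634,138.472) → (117.643,135.453).

(bCNC post)
(Date: synthetic)
G21
G90
G0 X32.360 Y103.258
M4 S166
G1 X36.814 Y76.779 F2923
G1 X43.807 Y51.957
G1 X53.339 Y28.793
G0 X125.774 Y134.771
M4 S166
G1 X122.059 Y96.900 F2923
G1 X104.101 Y210.298
G1 X67.634 Y138.472
G1 X117.643 Y135.453
M5
G0 X0.000 Y0.000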